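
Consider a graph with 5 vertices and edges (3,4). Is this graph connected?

Step 1: Build adjacency list from edges:
  1: (none)
  2: (none)
  3: 4
  4: 3
  5: (none)

Step 2: Run BFS/DFS from vertex 1:
  Visited: {1}
  Reached 1 of 5 vertices

Step 3: Only 1 of 5 vertices reached. Graph is disconnected.
Connected components: {1}, {2}, {3, 4}, {5}
Answer: No, the graph is not connected (4 components).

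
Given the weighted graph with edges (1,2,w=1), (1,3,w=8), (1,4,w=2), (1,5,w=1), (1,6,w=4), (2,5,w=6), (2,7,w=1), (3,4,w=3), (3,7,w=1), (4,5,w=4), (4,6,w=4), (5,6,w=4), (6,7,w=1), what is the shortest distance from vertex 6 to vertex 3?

Step 1: Build adjacency list with weights:
  1: 2(w=1), 3(w=8), 4(w=2), 5(w=1), 6(w=4)
  2: 1(w=1), 5(w=6), 7(w=1)
  3: 1(w=8), 4(w=3), 7(w=1)
  4: 1(w=2), 3(w=3), 5(w=4), 6(w=4)
  5: 1(w=1), 2(w=6), 4(w=4), 6(w=4)
  6: 1(w=4), 4(w=4), 5(w=4), 7(w=1)
  7: 2(w=1), 3(w=1), 6(w=1)

Step 2: Apply Dijkstra's algorithm from vertex 6:
  Visit vertex 6 (distance=0)
    Update dist[1] = 4
    Update dist[4] = 4
    Update dist[5] = 4
    Update dist[7] = 1
  Visit vertex 7 (distance=1)
    Update dist[2] = 2
    Update dist[3] = 2
  Visit vertex 2 (distance=2)
    Update dist[1] = 3
  Visit vertex 3 (distance=2)

Step 3: Shortest path: 6 -> 7 -> 3
Total weight: 1 + 1 = 2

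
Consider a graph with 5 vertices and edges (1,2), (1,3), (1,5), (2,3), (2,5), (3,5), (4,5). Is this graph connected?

Step 1: Build adjacency list from edges:
  1: 2, 3, 5
  2: 1, 3, 5
  3: 1, 2, 5
  4: 5
  5: 1, 2, 3, 4

Step 2: Run BFS/DFS from vertex 1:
  Visited: {1, 2, 3, 5, 4}
  Reached 5 of 5 vertices

Step 3: All 5 vertices reached from vertex 1, so the graph is connected.
Answer: Yes, the graph is connected.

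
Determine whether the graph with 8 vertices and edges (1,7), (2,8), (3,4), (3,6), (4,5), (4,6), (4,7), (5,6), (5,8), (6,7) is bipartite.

Step 1: Attempt 2-coloring using BFS:
  Start at vertex 1, assign color 0
  Color vertex 7 with color 1 (neighbor of 1)
  Color vertex 4 with color 0 (neighbor of 7)
  Color vertex 6 with color 0 (neighbor of 7)
  Color vertex 3 with color 1 (neighbor of 4)
  Color vertex 5 with color 1 (neighbor of 4)

Step 2: Conflict found! Vertices 4 and 6 are adjacent but have the same color.
This means the graph contains an odd cycle.

The graph is NOT bipartite.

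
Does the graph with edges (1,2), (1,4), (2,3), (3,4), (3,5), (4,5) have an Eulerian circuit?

Step 1: Find the degree of each vertex:
  deg(1) = 2
  deg(2) = 2
  deg(3) = 3
  deg(4) = 3
  deg(5) = 2

Step 2: Count vertices with odd degree:
  Odd-degree vertices: 3, 4 (2 total)

Step 3: Apply Euler's theorem:
  - Eulerian circuit exists iff graph is connected and all vertices have even degree
  - Eulerian path exists iff graph is connected and has 0 or 2 odd-degree vertices

Graph is connected with exactly 2 odd-degree vertices (3, 4).
Eulerian path exists (starting and ending at the odd-degree vertices), but no Eulerian circuit.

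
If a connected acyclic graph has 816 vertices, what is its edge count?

A tree on n vertices always has exactly n - 1 edges.
For n = 816: edges = 816 - 1 = 815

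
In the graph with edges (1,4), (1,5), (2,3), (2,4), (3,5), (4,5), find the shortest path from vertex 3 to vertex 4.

Step 1: Build adjacency list:
  1: 4, 5
  2: 3, 4
  3: 2, 5
  4: 1, 2, 5
  5: 1, 3, 4

Step 2: BFS from vertex 3 to find shortest path to 4:
  vertex 2 reached at distance 1
  vertex 5 reached at distance 1
  vertex 4 reached at distance 2

Step 3: Shortest path: 3 -> 5 -> 4
Path length: 2 edges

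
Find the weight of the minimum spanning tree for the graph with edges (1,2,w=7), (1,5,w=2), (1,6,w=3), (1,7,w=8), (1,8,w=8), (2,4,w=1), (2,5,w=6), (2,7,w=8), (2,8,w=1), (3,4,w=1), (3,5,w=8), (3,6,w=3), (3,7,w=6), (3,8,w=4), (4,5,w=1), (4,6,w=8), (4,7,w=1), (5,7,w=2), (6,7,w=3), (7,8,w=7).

Apply Kruskal's algorithm (sort edges by weight, add if no cycle):

Sorted edges by weight:
  (2,4) w=1
  (2,8) w=1
  (3,4) w=1
  (4,7) w=1
  (4,5) w=1
  (1,5) w=2
  (5,7) w=2
  (1,6) w=3
  (3,6) w=3
  (6,7) w=3
  (3,8) w=4
  (2,5) w=6
  (3,7) w=6
  (1,2) w=7
  (7,8) w=7
  (1,7) w=8
  (1,8) w=8
  (2,7) w=8
  (3,5) w=8
  (4,6) w=8

Add edge (2,4) w=1 -- no cycle. Running total: 1
Add edge (2,8) w=1 -- no cycle. Running total: 2
Add edge (3,4) w=1 -- no cycle. Running total: 3
Add edge (4,7) w=1 -- no cycle. Running total: 4
Add edge (4,5) w=1 -- no cycle. Running total: 5
Add edge (1,5) w=2 -- no cycle. Running total: 7
Skip edge (5,7) w=2 -- would create cycle
Add edge (1,6) w=3 -- no cycle. Running total: 10

MST edges: (2,4,w=1), (2,8,w=1), (3,4,w=1), (4,7,w=1), (4,5,w=1), (1,5,w=2), (1,6,w=3)
Total MST weight: 1 + 1 + 1 + 1 + 1 + 2 + 3 = 10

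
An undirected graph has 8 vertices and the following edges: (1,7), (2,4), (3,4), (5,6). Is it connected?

Step 1: Build adjacency list from edges:
  1: 7
  2: 4
  3: 4
  4: 2, 3
  5: 6
  6: 5
  7: 1
  8: (none)

Step 2: Run BFS/DFS from vertex 1:
  Visited: {1, 7}
  Reached 2 of 8 vertices

Step 3: Only 2 of 8 vertices reached. Graph is disconnected.
Connected components: {1, 7}, {2, 3, 4}, {5, 6}, {8}
Answer: No, the graph is not connected (4 components).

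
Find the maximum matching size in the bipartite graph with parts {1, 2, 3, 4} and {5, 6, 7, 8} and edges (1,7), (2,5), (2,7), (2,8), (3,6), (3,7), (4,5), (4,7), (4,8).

Step 1: List the neighbors of each left vertex:
  1: 7
  2: 5, 7, 8
  3: 6, 7
  4: 5, 7, 8

Step 2: Greedily match left vertices, then look for augmenting paths:
  Match 1 -- 7
  Match 2 -- 5
  Match 3 -- 6
  Match 4 -- 8
  No augmenting path remains.

Step 3: Verify this is maximum:
  Matching size 4 = min(|L|, |R|) = min(4, 4), which is an upper bound, so this matching is maximum.

Maximum matching: {(1,7), (2,5), (3,6), (4,8)}
Size: 4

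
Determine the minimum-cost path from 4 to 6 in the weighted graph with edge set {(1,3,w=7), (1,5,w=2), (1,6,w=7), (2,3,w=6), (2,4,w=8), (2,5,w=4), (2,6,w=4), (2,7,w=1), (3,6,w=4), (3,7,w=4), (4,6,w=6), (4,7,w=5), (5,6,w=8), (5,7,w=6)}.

Step 1: Build adjacency list with weights:
  1: 3(w=7), 5(w=2), 6(w=7)
  2: 3(w=6), 4(w=8), 5(w=4), 6(w=4), 7(w=1)
  3: 1(w=7), 2(w=6), 6(w=4), 7(w=4)
  4: 2(w=8), 6(w=6), 7(w=5)
  5: 1(w=2), 2(w=4), 6(w=8), 7(w=6)
  6: 1(w=7), 2(w=4), 3(w=4), 4(w=6), 5(w=8)
  7: 2(w=1), 3(w=4), 4(w=5), 5(w=6)

Step 2: Apply Dijkstra's algorithm from vertex 4:
  Visit vertex 4 (distance=0)
    Update dist[2] = 8
    Update dist[6] = 6
    Update dist[7] = 5
  Visit vertex 7 (distance=5)
    Update dist[2] = 6
    Update dist[3] = 9
    Update dist[5] = 11
  Visit vertex 2 (distance=6)
    Update dist[5] = 10
  Visit vertex 6 (distance=6)
    Update dist[1] = 13

Step 3: Shortest path: 4 -> 6
Total weight: 6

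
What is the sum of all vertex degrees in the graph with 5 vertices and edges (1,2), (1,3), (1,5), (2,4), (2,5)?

Step 1: Count edges incident to each vertex:
  deg(1) = 3 (neighbors: 2, 3, 5)
  deg(2) = 3 (neighbors: 1, 4, 5)
  deg(3) = 1 (neighbors: 1)
  deg(4) = 1 (neighbors: 2)
  deg(5) = 2 (neighbors: 1, 2)

Step 2: Sum all degrees:
  3 + 3 + 1 + 1 + 2 = 10

Verification: sum of degrees = 2 * |E| = 2 * 5 = 10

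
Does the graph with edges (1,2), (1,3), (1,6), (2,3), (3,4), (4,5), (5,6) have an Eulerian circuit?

Step 1: Find the degree of each vertex:
  deg(1) = 3
  deg(2) = 2
  deg(3) = 3
  deg(4) = 2
  deg(5) = 2
  deg(6) = 2

Step 2: Count vertices with odd degree:
  Odd-degree vertices: 1, 3 (2 total)

Step 3: Apply Euler's theorem:
  - Eulerian circuit exists iff graph is connected and all vertices have even degree
  - Eulerian path exists iff graph is connected and has 0 or 2 odd-degree vertices

Graph is connected with exactly 2 odd-degree vertices (1, 3).
Eulerian path exists (starting and ending at the odd-degree vertices), but no Eulerian circuit.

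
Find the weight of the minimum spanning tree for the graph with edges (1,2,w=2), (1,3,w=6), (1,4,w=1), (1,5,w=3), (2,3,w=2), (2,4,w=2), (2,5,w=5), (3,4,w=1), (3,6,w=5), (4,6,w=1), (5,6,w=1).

Apply Kruskal's algorithm (sort edges by weight, add if no cycle):

Sorted edges by weight:
  (1,4) w=1
  (3,4) w=1
  (4,6) w=1
  (5,6) w=1
  (1,2) w=2
  (2,4) w=2
  (2,3) w=2
  (1,5) w=3
  (2,5) w=5
  (3,6) w=5
  (1,3) w=6

Add edge (1,4) w=1 -- no cycle. Running total: 1
Add edge (3,4) w=1 -- no cycle. Running total: 2
Add edge (4,6) w=1 -- no cycle. Running total: 3
Add edge (5,6) w=1 -- no cycle. Running total: 4
Add edge (1,2) w=2 -- no cycle. Running total: 6

MST edges: (1,4,w=1), (3,4,w=1), (4,6,w=1), (5,6,w=1), (1,2,w=2)
Total MST weight: 1 + 1 + 1 + 1 + 2 = 6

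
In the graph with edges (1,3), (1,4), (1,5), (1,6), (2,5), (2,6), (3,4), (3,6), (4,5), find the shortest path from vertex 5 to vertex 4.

Step 1: Build adjacency list:
  1: 3, 4, 5, 6
  2: 5, 6
  3: 1, 4, 6
  4: 1, 3, 5
  5: 1, 2, 4
  6: 1, 2, 3

Step 2: BFS from vertex 5 to find shortest path to 4:
  vertex 1 reached at distance 1
  vertex 2 reached at distance 1
  vertex 4 reached at distance 1

Step 3: Shortest path: 5 -> 4
Path length: 1 edge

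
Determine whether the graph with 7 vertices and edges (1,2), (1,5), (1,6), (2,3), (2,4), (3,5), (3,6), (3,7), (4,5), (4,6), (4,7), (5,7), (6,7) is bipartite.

Step 1: Attempt 2-coloring using BFS:
  Start at vertex 1, assign color 0
  Color vertex 2 with color 1 (neighbor of 1)
  Color vertex 5 with color 1 (neighbor of 1)
  Color vertex 6 with color 1 (neighbor of 1)
  Color vertex 3 with color 0 (neighbor of 2)
  Color vertex 4 with color 0 (neighbor of 2)
  Color vertex 7 with color 0 (neighbor of 5)

Step 2: Conflict found! Vertices 3 and 7 are adjacent but have the same color.
This means the graph contains an odd cycle.

The graph is NOT bipartite.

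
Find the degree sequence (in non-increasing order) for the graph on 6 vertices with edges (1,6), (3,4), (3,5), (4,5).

Step 1: Count edges incident to each vertex:
  deg(1) = 1 (neighbors: 6)
  deg(2) = 0 (neighbors: none)
  deg(3) = 2 (neighbors: 4, 5)
  deg(4) = 2 (neighbors: 3, 5)
  deg(5) = 2 (neighbors: 3, 4)
  deg(6) = 1 (neighbors: 1)

Step 2: Sort degrees in non-increasing order:
  Degrees: [1, 0, 2, 2, 2, 1] -> sorted: [2, 2, 2, 1, 1, 0]

Degree sequence: [2, 2, 2, 1, 1, 0]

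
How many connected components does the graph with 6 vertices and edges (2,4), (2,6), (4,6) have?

Step 1: Build adjacency list from edges:
  1: (none)
  2: 4, 6
  3: (none)
  4: 2, 6
  5: (none)
  6: 2, 4

Step 2: Run BFS/DFS from vertex 1:
  Visited: {1}
  Reached 1 of 6 vertices

Step 3: Only 1 of 6 vertices reached. Graph is disconnected.
Connected components: {1}, {2, 4, 6}, {3}, {5}
Number of connected components: 4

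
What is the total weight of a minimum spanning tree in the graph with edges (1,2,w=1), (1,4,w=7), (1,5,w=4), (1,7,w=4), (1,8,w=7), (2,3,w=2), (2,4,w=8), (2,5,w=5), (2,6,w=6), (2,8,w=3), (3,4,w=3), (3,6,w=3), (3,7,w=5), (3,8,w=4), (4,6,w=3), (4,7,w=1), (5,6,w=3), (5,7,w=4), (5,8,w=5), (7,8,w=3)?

Apply Kruskal's algorithm (sort edges by weight, add if no cycle):

Sorted edges by weight:
  (1,2) w=1
  (4,7) w=1
  (2,3) w=2
  (2,8) w=3
  (3,4) w=3
  (3,6) w=3
  (4,6) w=3
  (5,6) w=3
  (7,8) w=3
  (1,5) w=4
  (1,7) w=4
  (3,8) w=4
  (5,7) w=4
  (2,5) w=5
  (3,7) w=5
  (5,8) w=5
  (2,6) w=6
  (1,4) w=7
  (1,8) w=7
  (2,4) w=8

Add edge (1,2) w=1 -- no cycle. Running total: 1
Add edge (4,7) w=1 -- no cycle. Running total: 2
Add edge (2,3) w=2 -- no cycle. Running total: 4
Add edge (2,8) w=3 -- no cycle. Running total: 7
Add edge (3,4) w=3 -- no cycle. Running total: 10
Add edge (3,6) w=3 -- no cycle. Running total: 13
Skip edge (4,6) w=3 -- would create cycle
Add edge (5,6) w=3 -- no cycle. Running total: 16

MST edges: (1,2,w=1), (4,7,w=1), (2,3,w=2), (2,8,w=3), (3,4,w=3), (3,6,w=3), (5,6,w=3)
Total MST weight: 1 + 1 + 2 + 3 + 3 + 3 + 3 = 16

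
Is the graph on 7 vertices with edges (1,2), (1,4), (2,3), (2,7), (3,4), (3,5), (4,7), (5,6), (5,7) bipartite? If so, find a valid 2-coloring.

Step 1: Attempt 2-coloring using BFS:
  Start at vertex 1, assign color 0
  Color vertex 2 with color 1 (neighbor of 1)
  Color vertex 4 with color 1 (neighbor of 1)
  Color vertex 3 with color 0 (neighbor of 2)
  Color vertex 7 with color 0 (neighbor of 2)
  Color vertex 5 with color 1 (neighbor of 3)
  Color vertex 6 with color 0 (neighbor of 5)

Step 2: 2-coloring succeeded. No conflicts found.
  Set A (color 0): {1, 3, 6, 7}
  Set B (color 1): {2, 4, 5}

The graph is bipartite with partition {1, 3, 6, 7}, {2, 4, 5}.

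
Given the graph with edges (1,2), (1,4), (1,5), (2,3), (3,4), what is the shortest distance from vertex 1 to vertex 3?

Step 1: Build adjacency list:
  1: 2, 4, 5
  2: 1, 3
  3: 2, 4
  4: 1, 3
  5: 1

Step 2: BFS from vertex 1 to find shortest path to 3:
  vertex 2 reached at distance 1
  vertex 4 reached at distance 1
  vertex 5 reached at distance 1
  vertex 3 reached at distance 2

Step 3: Shortest path: 1 -> 4 -> 3
Path length: 2 edges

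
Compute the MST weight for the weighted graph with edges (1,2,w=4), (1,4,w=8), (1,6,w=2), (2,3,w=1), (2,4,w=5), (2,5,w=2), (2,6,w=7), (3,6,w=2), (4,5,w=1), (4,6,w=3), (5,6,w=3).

Apply Kruskal's algorithm (sort edges by weight, add if no cycle):

Sorted edges by weight:
  (2,3) w=1
  (4,5) w=1
  (1,6) w=2
  (2,5) w=2
  (3,6) w=2
  (4,6) w=3
  (5,6) w=3
  (1,2) w=4
  (2,4) w=5
  (2,6) w=7
  (1,4) w=8

Add edge (2,3) w=1 -- no cycle. Running total: 1
Add edge (4,5) w=1 -- no cycle. Running total: 2
Add edge (1,6) w=2 -- no cycle. Running total: 4
Add edge (2,5) w=2 -- no cycle. Running total: 6
Add edge (3,6) w=2 -- no cycle. Running total: 8

MST edges: (2,3,w=1), (4,5,w=1), (1,6,w=2), (2,5,w=2), (3,6,w=2)
Total MST weight: 1 + 1 + 2 + 2 + 2 = 8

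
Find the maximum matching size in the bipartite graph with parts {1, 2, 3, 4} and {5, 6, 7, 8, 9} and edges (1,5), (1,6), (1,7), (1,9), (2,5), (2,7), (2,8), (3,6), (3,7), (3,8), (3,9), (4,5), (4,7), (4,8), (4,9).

Step 1: List the neighbors of each left vertex:
  1: 5, 6, 7, 9
  2: 5, 7, 8
  3: 6, 7, 8, 9
  4: 5, 7, 8, 9

Step 2: Greedily match left vertices, then look for augmenting paths:
  Match 1 -- 5
  Match 2 -- 7
  Match 3 -- 6
  Match 4 -- 8
  No augmenting path remains.

Step 3: Verify this is maximum:
  Matching size 4 = min(|L|, |R|) = min(4, 5), which is an upper bound, so this matching is maximum.

Maximum matching: {(1,5), (2,7), (3,6), (4,8)}
Size: 4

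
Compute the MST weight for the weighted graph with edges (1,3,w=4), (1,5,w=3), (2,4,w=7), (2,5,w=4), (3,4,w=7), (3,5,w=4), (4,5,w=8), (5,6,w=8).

Apply Kruskal's algorithm (sort edges by weight, add if no cycle):

Sorted edges by weight:
  (1,5) w=3
  (1,3) w=4
  (2,5) w=4
  (3,5) w=4
  (2,4) w=7
  (3,4) w=7
  (4,5) w=8
  (5,6) w=8

Add edge (1,5) w=3 -- no cycle. Running total: 3
Add edge (1,3) w=4 -- no cycle. Running total: 7
Add edge (2,5) w=4 -- no cycle. Running total: 11
Skip edge (3,5) w=4 -- would create cycle
Add edge (2,4) w=7 -- no cycle. Running total: 18
Skip edge (3,4) w=7 -- would create cycle
Skip edge (4,5) w=8 -- would create cycle
Add edge (5,6) w=8 -- no cycle. Running total: 26

MST edges: (1,5,w=3), (1,3,w=4), (2,5,w=4), (2,4,w=7), (5,6,w=8)
Total MST weight: 3 + 4 + 4 + 7 + 8 = 26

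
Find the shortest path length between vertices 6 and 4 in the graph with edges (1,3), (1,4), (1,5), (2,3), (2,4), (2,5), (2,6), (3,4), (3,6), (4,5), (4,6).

Step 1: Build adjacency list:
  1: 3, 4, 5
  2: 3, 4, 5, 6
  3: 1, 2, 4, 6
  4: 1, 2, 3, 5, 6
  5: 1, 2, 4
  6: 2, 3, 4

Step 2: BFS from vertex 6 to find shortest path to 4:
  vertex 2 reached at distance 1
  vertex 3 reached at distance 1
  vertex 4 reached at distance 1

Step 3: Shortest path: 6 -> 4
Path length: 1 edge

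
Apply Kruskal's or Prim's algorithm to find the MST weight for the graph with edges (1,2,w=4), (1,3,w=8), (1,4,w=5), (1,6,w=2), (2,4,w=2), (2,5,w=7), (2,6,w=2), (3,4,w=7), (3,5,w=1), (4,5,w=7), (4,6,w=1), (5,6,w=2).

Apply Kruskal's algorithm (sort edges by weight, add if no cycle):

Sorted edges by weight:
  (3,5) w=1
  (4,6) w=1
  (1,6) w=2
  (2,4) w=2
  (2,6) w=2
  (5,6) w=2
  (1,2) w=4
  (1,4) w=5
  (2,5) w=7
  (3,4) w=7
  (4,5) w=7
  (1,3) w=8

Add edge (3,5) w=1 -- no cycle. Running total: 1
Add edge (4,6) w=1 -- no cycle. Running total: 2
Add edge (1,6) w=2 -- no cycle. Running total: 4
Add edge (2,4) w=2 -- no cycle. Running total: 6
Skip edge (2,6) w=2 -- would create cycle
Add edge (5,6) w=2 -- no cycle. Running total: 8

MST edges: (3,5,w=1), (4,6,w=1), (1,6,w=2), (2,4,w=2), (5,6,w=2)
Total MST weight: 1 + 1 + 2 + 2 + 2 = 8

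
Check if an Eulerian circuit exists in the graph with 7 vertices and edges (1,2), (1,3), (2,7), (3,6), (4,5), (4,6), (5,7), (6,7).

Step 1: Find the degree of each vertex:
  deg(1) = 2
  deg(2) = 2
  deg(3) = 2
  deg(4) = 2
  deg(5) = 2
  deg(6) = 3
  deg(7) = 3

Step 2: Count vertices with odd degree:
  Odd-degree vertices: 6, 7 (2 total)

Step 3: Apply Euler's theorem:
  - Eulerian circuit exists iff graph is connected and all vertices have even degree
  - Eulerian path exists iff graph is connected and has 0 or 2 odd-degree vertices

Graph is connected with exactly 2 odd-degree vertices (6, 7).
Eulerian path exists (starting and ending at the odd-degree vertices), but no Eulerian circuit.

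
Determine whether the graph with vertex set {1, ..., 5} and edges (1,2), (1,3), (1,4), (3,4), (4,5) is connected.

Step 1: Build adjacency list from edges:
  1: 2, 3, 4
  2: 1
  3: 1, 4
  4: 1, 3, 5
  5: 4

Step 2: Run BFS/DFS from vertex 1:
  Visited: {1, 2, 3, 4, 5}
  Reached 5 of 5 vertices

Step 3: All 5 vertices reached from vertex 1, so the graph is connected.
Answer: Yes, the graph is connected.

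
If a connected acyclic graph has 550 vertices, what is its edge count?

A tree on n vertices always has exactly n - 1 edges.
For n = 550: edges = 550 - 1 = 549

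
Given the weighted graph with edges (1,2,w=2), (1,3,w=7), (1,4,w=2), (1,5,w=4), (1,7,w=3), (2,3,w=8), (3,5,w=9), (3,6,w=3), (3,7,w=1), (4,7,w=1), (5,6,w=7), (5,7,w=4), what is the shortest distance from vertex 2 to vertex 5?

Step 1: Build adjacency list with weights:
  1: 2(w=2), 3(w=7), 4(w=2), 5(w=4), 7(w=3)
  2: 1(w=2), 3(w=8)
  3: 1(w=7), 2(w=8), 5(w=9), 6(w=3), 7(w=1)
  4: 1(w=2), 7(w=1)
  5: 1(w=4), 3(w=9), 6(w=7), 7(w=4)
  6: 3(w=3), 5(w=7)
  7: 1(w=3), 3(w=1), 4(w=1), 5(w=4)

Step 2: Apply Dijkstra's algorithm from vertex 2:
  Visit vertex 2 (distance=0)
    Update dist[1] = 2
    Update dist[3] = 8
  Visit vertex 1 (distance=2)
    Update dist[4] = 4
    Update dist[5] = 6
    Update dist[7] = 5
  Visit vertex 4 (distance=4)
  Visit vertex 7 (distance=5)
    Update dist[3] = 6
  Visit vertex 3 (distance=6)
    Update dist[6] = 9
  Visit vertex 5 (distance=6)

Step 3: Shortest path: 2 -> 1 -> 5
Total weight: 2 + 4 = 6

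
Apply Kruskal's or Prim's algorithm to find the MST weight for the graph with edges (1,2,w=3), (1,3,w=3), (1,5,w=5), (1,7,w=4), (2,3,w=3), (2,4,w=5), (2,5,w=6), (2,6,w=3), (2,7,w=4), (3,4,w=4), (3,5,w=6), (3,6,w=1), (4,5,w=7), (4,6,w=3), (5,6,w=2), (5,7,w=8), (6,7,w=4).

Apply Kruskal's algorithm (sort edges by weight, add if no cycle):

Sorted edges by weight:
  (3,6) w=1
  (5,6) w=2
  (1,2) w=3
  (1,3) w=3
  (2,6) w=3
  (2,3) w=3
  (4,6) w=3
  (1,7) w=4
  (2,7) w=4
  (3,4) w=4
  (6,7) w=4
  (1,5) w=5
  (2,4) w=5
  (2,5) w=6
  (3,5) w=6
  (4,5) w=7
  (5,7) w=8

Add edge (3,6) w=1 -- no cycle. Running total: 1
Add edge (5,6) w=2 -- no cycle. Running total: 3
Add edge (1,2) w=3 -- no cycle. Running total: 6
Add edge (1,3) w=3 -- no cycle. Running total: 9
Skip edge (2,6) w=3 -- would create cycle
Skip edge (2,3) w=3 -- would create cycle
Add edge (4,6) w=3 -- no cycle. Running total: 12
Add edge (1,7) w=4 -- no cycle. Running total: 16

MST edges: (3,6,w=1), (5,6,w=2), (1,2,w=3), (1,3,w=3), (4,6,w=3), (1,7,w=4)
Total MST weight: 1 + 2 + 3 + 3 + 3 + 4 = 16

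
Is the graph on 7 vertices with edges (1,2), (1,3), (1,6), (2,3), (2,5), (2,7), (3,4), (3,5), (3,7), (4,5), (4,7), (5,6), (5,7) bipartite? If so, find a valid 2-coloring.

Step 1: Attempt 2-coloring using BFS:
  Start at vertex 1, assign color 0
  Color vertex 2 with color 1 (neighbor of 1)
  Color vertex 3 with color 1 (neighbor of 1)
  Color vertex 6 with color 1 (neighbor of 1)

Step 2: Conflict found! Vertices 2 and 3 are adjacent but have the same color.
This means the graph contains an odd cycle.

The graph is NOT bipartite.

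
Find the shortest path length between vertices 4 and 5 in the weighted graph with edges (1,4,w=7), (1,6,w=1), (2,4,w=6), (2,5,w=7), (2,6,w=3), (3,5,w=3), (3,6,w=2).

Step 1: Build adjacency list with weights:
  1: 4(w=7), 6(w=1)
  2: 4(w=6), 5(w=7), 6(w=3)
  3: 5(w=3), 6(w=2)
  4: 1(w=7), 2(w=6)
  5: 2(w=7), 3(w=3)
  6: 1(w=1), 2(w=3), 3(w=2)

Step 2: Apply Dijkstra's algorithm from vertex 4:
  Visit vertex 4 (distance=0)
    Update dist[1] = 7
    Update dist[2] = 6
  Visit vertex 2 (distance=6)
    Update dist[5] = 13
    Update dist[6] = 9
  Visit vertex 1 (distance=7)
    Update dist[6] = 8
  Visit vertex 6 (distance=8)
    Update dist[3] = 10
  Visit vertex 3 (distance=10)
  Visit vertex 5 (distance=13)

Step 3: Shortest path: 4 -> 2 -> 5
Total weight: 6 + 7 = 13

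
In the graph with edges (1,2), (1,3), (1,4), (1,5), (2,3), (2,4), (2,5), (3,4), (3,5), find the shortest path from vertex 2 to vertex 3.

Step 1: Build adjacency list:
  1: 2, 3, 4, 5
  2: 1, 3, 4, 5
  3: 1, 2, 4, 5
  4: 1, 2, 3
  5: 1, 2, 3

Step 2: BFS from vertex 2 to find shortest path to 3:
  vertex 1 reached at distance 1
  vertex 3 reached at distance 1

Step 3: Shortest path: 2 -> 3
Path length: 1 edge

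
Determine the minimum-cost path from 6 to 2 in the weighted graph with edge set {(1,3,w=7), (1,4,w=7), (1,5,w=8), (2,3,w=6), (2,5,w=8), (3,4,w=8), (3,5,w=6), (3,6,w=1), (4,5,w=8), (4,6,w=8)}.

Step 1: Build adjacency list with weights:
  1: 3(w=7), 4(w=7), 5(w=8)
  2: 3(w=6), 5(w=8)
  3: 1(w=7), 2(w=6), 4(w=8), 5(w=6), 6(w=1)
  4: 1(w=7), 3(w=8), 5(w=8), 6(w=8)
  5: 1(w=8), 2(w=8), 3(w=6), 4(w=8)
  6: 3(w=1), 4(w=8)

Step 2: Apply Dijkstra's algorithm from vertex 6:
  Visit vertex 6 (distance=0)
    Update dist[3] = 1
    Update dist[4] = 8
  Visit vertex 3 (distance=1)
    Update dist[1] = 8
    Update dist[2] = 7
    Update dist[5] = 7
  Visit vertex 2 (distance=7)

Step 3: Shortest path: 6 -> 3 -> 2
Total weight: 1 + 6 = 7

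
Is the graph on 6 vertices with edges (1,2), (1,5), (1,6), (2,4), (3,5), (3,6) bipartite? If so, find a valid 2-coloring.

Step 1: Attempt 2-coloring using BFS:
  Start at vertex 1, assign color 0
  Color vertex 2 with color 1 (neighbor of 1)
  Color vertex 5 with color 1 (neighbor of 1)
  Color vertex 6 with color 1 (neighbor of 1)
  Color vertex 4 with color 0 (neighbor of 2)
  Color vertex 3 with color 0 (neighbor of 5)

Step 2: 2-coloring succeeded. No conflicts found.
  Set A (color 0): {1, 3, 4}
  Set B (color 1): {2, 5, 6}

The graph is bipartite with partition {1, 3, 4}, {2, 5, 6}.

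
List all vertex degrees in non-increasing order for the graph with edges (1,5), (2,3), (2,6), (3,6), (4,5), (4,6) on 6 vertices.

Step 1: Count edges incident to each vertex:
  deg(1) = 1 (neighbors: 5)
  deg(2) = 2 (neighbors: 3, 6)
  deg(3) = 2 (neighbors: 2, 6)
  deg(4) = 2 (neighbors: 5, 6)
  deg(5) = 2 (neighbors: 1, 4)
  deg(6) = 3 (neighbors: 2, 3, 4)

Step 2: Sort degrees in non-increasing order:
  Degrees: [1, 2, 2, 2, 2, 3] -> sorted: [3, 2, 2, 2, 2, 1]

Degree sequence: [3, 2, 2, 2, 2, 1]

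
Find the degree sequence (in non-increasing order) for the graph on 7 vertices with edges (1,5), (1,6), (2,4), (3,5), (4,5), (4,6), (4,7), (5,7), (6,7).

Step 1: Count edges incident to each vertex:
  deg(1) = 2 (neighbors: 5, 6)
  deg(2) = 1 (neighbors: 4)
  deg(3) = 1 (neighbors: 5)
  deg(4) = 4 (neighbors: 2, 5, 6, 7)
  deg(5) = 4 (neighbors: 1, 3, 4, 7)
  deg(6) = 3 (neighbors: 1, 4, 7)
  deg(7) = 3 (neighbors: 4, 5, 6)

Step 2: Sort degrees in non-increasing order:
  Degrees: [2, 1, 1, 4, 4, 3, 3] -> sorted: [4, 4, 3, 3, 2, 1, 1]

Degree sequence: [4, 4, 3, 3, 2, 1, 1]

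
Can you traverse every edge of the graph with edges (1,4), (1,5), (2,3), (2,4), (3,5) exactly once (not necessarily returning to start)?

Step 1: Find the degree of each vertex:
  deg(1) = 2
  deg(2) = 2
  deg(3) = 2
  deg(4) = 2
  deg(5) = 2

Step 2: Count vertices with odd degree:
  All vertices have even degree (0 odd-degree vertices)

Step 3: Apply Euler's theorem:
  - Eulerian circuit exists iff graph is connected and all vertices have even degree
  - Eulerian path exists iff graph is connected and has 0 or 2 odd-degree vertices

Graph is connected with 0 odd-degree vertices.
Both Eulerian circuit and Eulerian path exist.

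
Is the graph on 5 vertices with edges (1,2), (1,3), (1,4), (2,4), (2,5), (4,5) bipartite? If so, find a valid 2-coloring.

Step 1: Attempt 2-coloring using BFS:
  Start at vertex 1, assign color 0
  Color vertex 2 with color 1 (neighbor of 1)
  Color vertex 3 with color 1 (neighbor of 1)
  Color vertex 4 with color 1 (neighbor of 1)

Step 2: Conflict found! Vertices 2 and 4 are adjacent but have the same color.
This means the graph contains an odd cycle.

The graph is NOT bipartite.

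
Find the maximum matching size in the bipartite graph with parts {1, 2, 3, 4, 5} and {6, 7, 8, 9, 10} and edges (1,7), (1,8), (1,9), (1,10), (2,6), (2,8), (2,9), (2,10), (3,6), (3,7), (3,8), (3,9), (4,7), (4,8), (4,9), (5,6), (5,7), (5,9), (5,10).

Step 1: List the neighbors of each left vertex:
  1: 7, 8, 9, 10
  2: 6, 8, 9, 10
  3: 6, 7, 8, 9
  4: 7, 8, 9
  5: 6, 7, 9, 10

Step 2: Greedily match left vertices, then look for augmenting paths:
  Match 1 -- 7
  Match 2 -- 6
  Match 3 -- 8
  Match 4 -- 9
  Match 5 -- 10
  No augmenting path remains.

Step 3: Verify this is maximum:
  Matching size 5 = min(|L|, |R|) = min(5, 5), which is an upper bound, so this matching is maximum.

Maximum matching: {(1,7), (2,6), (3,8), (4,9), (5,10)}
Size: 5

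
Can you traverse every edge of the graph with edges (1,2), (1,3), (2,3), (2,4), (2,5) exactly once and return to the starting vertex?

Step 1: Find the degree of each vertex:
  deg(1) = 2
  deg(2) = 4
  deg(3) = 2
  deg(4) = 1
  deg(5) = 1

Step 2: Count vertices with odd degree:
  Odd-degree vertices: 4, 5 (2 total)

Step 3: Apply Euler's theorem:
  - Eulerian circuit exists iff graph is connected and all vertices have even degree
  - Eulerian path exists iff graph is connected and has 0 or 2 odd-degree vertices

Graph is connected with exactly 2 odd-degree vertices (4, 5).
Eulerian path exists (starting and ending at the odd-degree vertices), but no Eulerian circuit.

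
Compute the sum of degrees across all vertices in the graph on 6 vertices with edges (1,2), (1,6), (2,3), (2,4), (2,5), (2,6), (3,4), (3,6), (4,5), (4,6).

Step 1: Count edges incident to each vertex:
  deg(1) = 2 (neighbors: 2, 6)
  deg(2) = 5 (neighbors: 1, 3, 4, 5, 6)
  deg(3) = 3 (neighbors: 2, 4, 6)
  deg(4) = 4 (neighbors: 2, 3, 5, 6)
  deg(5) = 2 (neighbors: 2, 4)
  deg(6) = 4 (neighbors: 1, 2, 3, 4)

Step 2: Sum all degrees:
  2 + 5 + 3 + 4 + 2 + 4 = 20

Verification: sum of degrees = 2 * |E| = 2 * 10 = 20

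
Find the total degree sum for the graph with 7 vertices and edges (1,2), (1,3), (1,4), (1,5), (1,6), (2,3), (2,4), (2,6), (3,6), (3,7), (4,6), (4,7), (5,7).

Step 1: Count edges incident to each vertex:
  deg(1) = 5 (neighbors: 2, 3, 4, 5, 6)
  deg(2) = 4 (neighbors: 1, 3, 4, 6)
  deg(3) = 4 (neighbors: 1, 2, 6, 7)
  deg(4) = 4 (neighbors: 1, 2, 6, 7)
  deg(5) = 2 (neighbors: 1, 7)
  deg(6) = 4 (neighbors: 1, 2, 3, 4)
  deg(7) = 3 (neighbors: 3, 4, 5)

Step 2: Sum all degrees:
  5 + 4 + 4 + 4 + 2 + 4 + 3 = 26

Verification: sum of degrees = 2 * |E| = 2 * 13 = 26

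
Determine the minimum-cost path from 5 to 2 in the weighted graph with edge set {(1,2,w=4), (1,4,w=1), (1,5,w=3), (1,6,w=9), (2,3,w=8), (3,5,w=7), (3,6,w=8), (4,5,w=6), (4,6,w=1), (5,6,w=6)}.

Step 1: Build adjacency list with weights:
  1: 2(w=4), 4(w=1), 5(w=3), 6(w=9)
  2: 1(w=4), 3(w=8)
  3: 2(w=8), 5(w=7), 6(w=8)
  4: 1(w=1), 5(w=6), 6(w=1)
  5: 1(w=3), 3(w=7), 4(w=6), 6(w=6)
  6: 1(w=9), 3(w=8), 4(w=1), 5(w=6)

Step 2: Apply Dijkstra's algorithm from vertex 5:
  Visit vertex 5 (distance=0)
    Update dist[1] = 3
    Update dist[3] = 7
    Update dist[4] = 6
    Update dist[6] = 6
  Visit vertex 1 (distance=3)
    Update dist[2] = 7
    Update dist[4] = 4
  Visit vertex 4 (distance=4)
    Update dist[6] = 5
  Visit vertex 6 (distance=5)
  Visit vertex 2 (distance=7)

Step 3: Shortest path: 5 -> 1 -> 2
Total weight: 3 + 4 = 7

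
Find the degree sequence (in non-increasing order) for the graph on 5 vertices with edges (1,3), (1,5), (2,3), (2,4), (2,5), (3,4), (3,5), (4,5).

Step 1: Count edges incident to each vertex:
  deg(1) = 2 (neighbors: 3, 5)
  deg(2) = 3 (neighbors: 3, 4, 5)
  deg(3) = 4 (neighbors: 1, 2, 4, 5)
  deg(4) = 3 (neighbors: 2, 3, 5)
  deg(5) = 4 (neighbors: 1, 2, 3, 4)

Step 2: Sort degrees in non-increasing order:
  Degrees: [2, 3, 4, 3, 4] -> sorted: [4, 4, 3, 3, 2]

Degree sequence: [4, 4, 3, 3, 2]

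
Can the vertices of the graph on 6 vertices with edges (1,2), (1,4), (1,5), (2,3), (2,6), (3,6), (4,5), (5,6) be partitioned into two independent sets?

Step 1: Attempt 2-coloring using BFS:
  Start at vertex 1, assign color 0
  Color vertex 2 with color 1 (neighbor of 1)
  Color vertex 4 with color 1 (neighbor of 1)
  Color vertex 5 with color 1 (neighbor of 1)
  Color vertex 3 with color 0 (neighbor of 2)
  Color vertex 6 with color 0 (neighbor of 2)

Step 2: Conflict found! Vertices 4 and 5 are adjacent but have the same color.
This means the graph contains an odd cycle.

The graph is NOT bipartite.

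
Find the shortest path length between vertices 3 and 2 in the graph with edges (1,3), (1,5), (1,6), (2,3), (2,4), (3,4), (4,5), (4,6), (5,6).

Step 1: Build adjacency list:
  1: 3, 5, 6
  2: 3, 4
  3: 1, 2, 4
  4: 2, 3, 5, 6
  5: 1, 4, 6
  6: 1, 4, 5

Step 2: BFS from vertex 3 to find shortest path to 2:
  vertex 1 reached at distance 1
  vertex 2 reached at distance 1

Step 3: Shortest path: 3 -> 2
Path length: 1 edge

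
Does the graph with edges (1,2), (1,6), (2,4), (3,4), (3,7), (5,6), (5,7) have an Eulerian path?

Step 1: Find the degree of each vertex:
  deg(1) = 2
  deg(2) = 2
  deg(3) = 2
  deg(4) = 2
  deg(5) = 2
  deg(6) = 2
  deg(7) = 2

Step 2: Count vertices with odd degree:
  All vertices have even degree (0 odd-degree vertices)

Step 3: Apply Euler's theorem:
  - Eulerian circuit exists iff graph is connected and all vertices have even degree
  - Eulerian path exists iff graph is connected and has 0 or 2 odd-degree vertices

Graph is connected with 0 odd-degree vertices.
Both Eulerian circuit and Eulerian path exist.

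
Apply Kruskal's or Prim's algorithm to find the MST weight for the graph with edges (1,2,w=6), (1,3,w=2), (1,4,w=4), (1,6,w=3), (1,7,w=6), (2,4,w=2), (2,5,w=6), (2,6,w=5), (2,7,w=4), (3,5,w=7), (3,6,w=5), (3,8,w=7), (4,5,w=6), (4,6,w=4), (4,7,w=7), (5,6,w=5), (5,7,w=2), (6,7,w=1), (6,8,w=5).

Apply Kruskal's algorithm (sort edges by weight, add if no cycle):

Sorted edges by weight:
  (6,7) w=1
  (1,3) w=2
  (2,4) w=2
  (5,7) w=2
  (1,6) w=3
  (1,4) w=4
  (2,7) w=4
  (4,6) w=4
  (2,6) w=5
  (3,6) w=5
  (5,6) w=5
  (6,8) w=5
  (1,2) w=6
  (1,7) w=6
  (2,5) w=6
  (4,5) w=6
  (3,5) w=7
  (3,8) w=7
  (4,7) w=7

Add edge (6,7) w=1 -- no cycle. Running total: 1
Add edge (1,3) w=2 -- no cycle. Running total: 3
Add edge (2,4) w=2 -- no cycle. Running total: 5
Add edge (5,7) w=2 -- no cycle. Running total: 7
Add edge (1,6) w=3 -- no cycle. Running total: 10
Add edge (1,4) w=4 -- no cycle. Running total: 14
Skip edge (2,7) w=4 -- would create cycle
Skip edge (4,6) w=4 -- would create cycle
Skip edge (2,6) w=5 -- would create cycle
Skip edge (3,6) w=5 -- would create cycle
Skip edge (5,6) w=5 -- would create cycle
Add edge (6,8) w=5 -- no cycle. Running total: 19

MST edges: (6,7,w=1), (1,3,w=2), (2,4,w=2), (5,7,w=2), (1,6,w=3), (1,4,w=4), (6,8,w=5)
Total MST weight: 1 + 2 + 2 + 2 + 3 + 4 + 5 = 19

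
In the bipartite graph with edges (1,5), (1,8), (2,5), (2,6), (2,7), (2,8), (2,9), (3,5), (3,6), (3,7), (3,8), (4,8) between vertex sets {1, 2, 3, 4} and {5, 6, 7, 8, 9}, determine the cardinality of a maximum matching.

Step 1: List the neighbors of each left vertex:
  1: 5, 8
  2: 5, 6, 7, 8, 9
  3: 5, 6, 7, 8
  4: 8

Step 2: Greedily match left vertices, then look for augmenting paths:
  Match 1 -- 5
  Match 2 -- 6
  Match 3 -- 7
  Match 4 -- 8
  No augmenting path remains.

Step 3: Verify this is maximum:
  Matching size 4 = min(|L|, |R|) = min(4, 5), which is an upper bound, so this matching is maximum.

Maximum matching: {(1,5), (2,6), (3,7), (4,8)}
Size: 4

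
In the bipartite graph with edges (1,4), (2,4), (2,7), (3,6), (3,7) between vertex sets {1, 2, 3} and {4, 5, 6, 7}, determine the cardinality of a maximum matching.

Step 1: List the neighbors of each left vertex:
  1: 4
  2: 4, 7
  3: 6, 7

Step 2: Greedily match left vertices, then look for augmenting paths:
  Match 1 -- 4
  Match 2 -- 7
  Match 3 -- 6
  No augmenting path remains.

Step 3: Verify this is maximum:
  Matching size 3 = min(|L|, |R|) = min(3, 4), which is an upper bound, so this matching is maximum.

Maximum matching: {(1,4), (2,7), (3,6)}
Size: 3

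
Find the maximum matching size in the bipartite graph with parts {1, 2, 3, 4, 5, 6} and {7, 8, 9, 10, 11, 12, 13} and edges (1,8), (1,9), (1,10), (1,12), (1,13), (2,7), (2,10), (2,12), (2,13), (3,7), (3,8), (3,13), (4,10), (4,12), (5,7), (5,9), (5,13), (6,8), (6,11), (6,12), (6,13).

Step 1: List the neighbors of each left vertex:
  1: 8, 9, 10, 12, 13
  2: 7, 10, 12, 13
  3: 7, 8, 13
  4: 10, 12
  5: 7, 9, 13
  6: 8, 11, 12, 13

Step 2: Greedily match left vertices, then look for augmenting paths:
  Match 1 -- 8
  Match 2 -- 7
  Match 3 -- 13
  Match 4 -- 10
  Match 5 -- 9
  Match 6 -- 11
  No augmenting path remains.

Step 3: Verify this is maximum:
  Matching size 6 = min(|L|, |R|) = min(6, 7), which is an upper bound, so this matching is maximum.

Maximum matching: {(1,8), (2,7), (3,13), (4,10), (5,9), (6,11)}
Size: 6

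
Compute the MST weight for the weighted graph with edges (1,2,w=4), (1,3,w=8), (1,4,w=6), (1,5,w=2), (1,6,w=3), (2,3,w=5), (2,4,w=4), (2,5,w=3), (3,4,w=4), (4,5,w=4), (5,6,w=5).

Apply Kruskal's algorithm (sort edges by weight, add if no cycle):

Sorted edges by weight:
  (1,5) w=2
  (1,6) w=3
  (2,5) w=3
  (1,2) w=4
  (2,4) w=4
  (3,4) w=4
  (4,5) w=4
  (2,3) w=5
  (5,6) w=5
  (1,4) w=6
  (1,3) w=8

Add edge (1,5) w=2 -- no cycle. Running total: 2
Add edge (1,6) w=3 -- no cycle. Running total: 5
Add edge (2,5) w=3 -- no cycle. Running total: 8
Skip edge (1,2) w=4 -- would create cycle
Add edge (2,4) w=4 -- no cycle. Running total: 12
Add edge (3,4) w=4 -- no cycle. Running total: 16

MST edges: (1,5,w=2), (1,6,w=3), (2,5,w=3), (2,4,w=4), (3,4,w=4)
Total MST weight: 2 + 3 + 3 + 4 + 4 = 16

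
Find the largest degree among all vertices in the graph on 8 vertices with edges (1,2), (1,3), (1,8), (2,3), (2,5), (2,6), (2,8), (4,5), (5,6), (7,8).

Step 1: Count edges incident to each vertex:
  deg(1) = 3 (neighbors: 2, 3, 8)
  deg(2) = 5 (neighbors: 1, 3, 5, 6, 8)
  deg(3) = 2 (neighbors: 1, 2)
  deg(4) = 1 (neighbors: 5)
  deg(5) = 3 (neighbors: 2, 4, 6)
  deg(6) = 2 (neighbors: 2, 5)
  deg(7) = 1 (neighbors: 8)
  deg(8) = 3 (neighbors: 1, 2, 7)

Step 2: Find maximum:
  max(3, 5, 2, 1, 3, 2, 1, 3) = 5 (vertex 2)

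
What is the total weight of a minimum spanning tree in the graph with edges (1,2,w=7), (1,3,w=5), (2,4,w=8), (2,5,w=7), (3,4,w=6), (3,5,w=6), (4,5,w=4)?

Apply Kruskal's algorithm (sort edges by weight, add if no cycle):

Sorted edges by weight:
  (4,5) w=4
  (1,3) w=5
  (3,4) w=6
  (3,5) w=6
  (1,2) w=7
  (2,5) w=7
  (2,4) w=8

Add edge (4,5) w=4 -- no cycle. Running total: 4
Add edge (1,3) w=5 -- no cycle. Running total: 9
Add edge (3,4) w=6 -- no cycle. Running total: 15
Skip edge (3,5) w=6 -- would create cycle
Add edge (1,2) w=7 -- no cycle. Running total: 22

MST edges: (4,5,w=4), (1,3,w=5), (3,4,w=6), (1,2,w=7)
Total MST weight: 4 + 5 + 6 + 7 = 22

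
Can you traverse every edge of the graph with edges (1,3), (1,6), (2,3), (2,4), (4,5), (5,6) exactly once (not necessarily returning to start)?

Step 1: Find the degree of each vertex:
  deg(1) = 2
  deg(2) = 2
  deg(3) = 2
  deg(4) = 2
  deg(5) = 2
  deg(6) = 2

Step 2: Count vertices with odd degree:
  All vertices have even degree (0 odd-degree vertices)

Step 3: Apply Euler's theorem:
  - Eulerian circuit exists iff graph is connected and all vertices have even degree
  - Eulerian path exists iff graph is connected and has 0 or 2 odd-degree vertices

Graph is connected with 0 odd-degree vertices.
Both Eulerian circuit and Eulerian path exist.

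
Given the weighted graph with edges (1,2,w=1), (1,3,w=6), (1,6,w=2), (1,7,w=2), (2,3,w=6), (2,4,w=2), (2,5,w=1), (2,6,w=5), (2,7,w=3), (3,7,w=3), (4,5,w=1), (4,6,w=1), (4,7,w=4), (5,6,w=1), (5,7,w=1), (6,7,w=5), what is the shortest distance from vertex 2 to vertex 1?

Step 1: Build adjacency list with weights:
  1: 2(w=1), 3(w=6), 6(w=2), 7(w=2)
  2: 1(w=1), 3(w=6), 4(w=2), 5(w=1), 6(w=5), 7(w=3)
  3: 1(w=6), 2(w=6), 7(w=3)
  4: 2(w=2), 5(w=1), 6(w=1), 7(w=4)
  5: 2(w=1), 4(w=1), 6(w=1), 7(w=1)
  6: 1(w=2), 2(w=5), 4(w=1), 5(w=1), 7(w=5)
  7: 1(w=2), 2(w=3), 3(w=3), 4(w=4), 5(w=1), 6(w=5)

Step 2: Apply Dijkstra's algorithm from vertex 2:
  Visit vertex 2 (distance=0)
    Update dist[1] = 1
    Update dist[3] = 6
    Update dist[4] = 2
    Update dist[5] = 1
    Update dist[6] = 5
    Update dist[7] = 3
  Visit vertex 1 (distance=1)
    Update dist[6] = 3

Step 3: Shortest path: 2 -> 1
Total weight: 1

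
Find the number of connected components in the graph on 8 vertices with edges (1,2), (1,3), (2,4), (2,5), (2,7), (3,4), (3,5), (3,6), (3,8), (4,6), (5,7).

Step 1: Build adjacency list from edges:
  1: 2, 3
  2: 1, 4, 5, 7
  3: 1, 4, 5, 6, 8
  4: 2, 3, 6
  5: 2, 3, 7
  6: 3, 4
  7: 2, 5
  8: 3

Step 2: Run BFS/DFS from vertex 1:
  Visited: {1, 2, 3, 4, 5, 7, 6, 8}
  Reached 8 of 8 vertices

Step 3: All 8 vertices reached from vertex 1, so the graph is connected.
Number of connected components: 1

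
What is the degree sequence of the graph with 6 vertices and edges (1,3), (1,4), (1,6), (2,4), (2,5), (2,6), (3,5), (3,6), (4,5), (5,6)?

Step 1: Count edges incident to each vertex:
  deg(1) = 3 (neighbors: 3, 4, 6)
  deg(2) = 3 (neighbors: 4, 5, 6)
  deg(3) = 3 (neighbors: 1, 5, 6)
  deg(4) = 3 (neighbors: 1, 2, 5)
  deg(5) = 4 (neighbors: 2, 3, 4, 6)
  deg(6) = 4 (neighbors: 1, 2, 3, 5)

Step 2: Sort degrees in non-increasing order:
  Degrees: [3, 3, 3, 3, 4, 4] -> sorted: [4, 4, 3, 3, 3, 3]

Degree sequence: [4, 4, 3, 3, 3, 3]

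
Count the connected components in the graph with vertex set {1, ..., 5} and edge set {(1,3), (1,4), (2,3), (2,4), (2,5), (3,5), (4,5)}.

Step 1: Build adjacency list from edges:
  1: 3, 4
  2: 3, 4, 5
  3: 1, 2, 5
  4: 1, 2, 5
  5: 2, 3, 4

Step 2: Run BFS/DFS from vertex 1:
  Visited: {1, 3, 4, 2, 5}
  Reached 5 of 5 vertices

Step 3: All 5 vertices reached from vertex 1, so the graph is connected.
Number of connected components: 1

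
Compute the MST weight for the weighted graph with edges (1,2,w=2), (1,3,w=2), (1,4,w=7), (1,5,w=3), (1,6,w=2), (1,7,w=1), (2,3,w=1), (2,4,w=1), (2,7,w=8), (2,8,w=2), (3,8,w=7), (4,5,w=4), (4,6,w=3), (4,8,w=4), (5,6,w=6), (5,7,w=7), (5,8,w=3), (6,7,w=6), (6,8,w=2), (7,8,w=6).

Apply Kruskal's algorithm (sort edges by weight, add if no cycle):

Sorted edges by weight:
  (1,7) w=1
  (2,3) w=1
  (2,4) w=1
  (1,2) w=2
  (1,3) w=2
  (1,6) w=2
  (2,8) w=2
  (6,8) w=2
  (1,5) w=3
  (4,6) w=3
  (5,8) w=3
  (4,5) w=4
  (4,8) w=4
  (5,6) w=6
  (6,7) w=6
  (7,8) w=6
  (1,4) w=7
  (3,8) w=7
  (5,7) w=7
  (2,7) w=8

Add edge (1,7) w=1 -- no cycle. Running total: 1
Add edge (2,3) w=1 -- no cycle. Running total: 2
Add edge (2,4) w=1 -- no cycle. Running total: 3
Add edge (1,2) w=2 -- no cycle. Running total: 5
Skip edge (1,3) w=2 -- would create cycle
Add edge (1,6) w=2 -- no cycle. Running total: 7
Add edge (2,8) w=2 -- no cycle. Running total: 9
Skip edge (6,8) w=2 -- would create cycle
Add edge (1,5) w=3 -- no cycle. Running total: 12

MST edges: (1,7,w=1), (2,3,w=1), (2,4,w=1), (1,2,w=2), (1,6,w=2), (2,8,w=2), (1,5,w=3)
Total MST weight: 1 + 1 + 1 + 2 + 2 + 2 + 3 = 12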